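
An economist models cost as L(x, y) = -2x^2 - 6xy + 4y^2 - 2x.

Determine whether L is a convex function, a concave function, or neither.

neither

L is quadratic, so its Hessian is the constant matrix H = [[-4, -6], [-6, 8]].
det(H) = -68, tr(H) = 4.
det(H) < 0, so H is indefinite: neither convex nor concave.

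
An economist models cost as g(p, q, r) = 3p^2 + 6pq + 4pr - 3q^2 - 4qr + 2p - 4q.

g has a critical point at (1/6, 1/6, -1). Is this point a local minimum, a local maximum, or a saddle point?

The Hessian is constant: H = [[6, 6, 4], [6, -6, -4], [4, -4, 0]].
Leading principal minors: Δ₁ = 6, Δ₂ = -72, Δ₃ = -192.
The minors fit neither the all-positive nor the alternating-sign pattern, so H is indefinite: a saddle point.

saddle point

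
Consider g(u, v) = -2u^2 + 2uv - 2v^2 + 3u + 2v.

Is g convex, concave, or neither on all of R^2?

g is quadratic, so its Hessian is the constant matrix H = [[-4, 2], [2, -4]].
det(H) = 12, tr(H) = -8.
det(H) > 0 and tr(H) < 0, so H is negative definite everywhere: concave.

concave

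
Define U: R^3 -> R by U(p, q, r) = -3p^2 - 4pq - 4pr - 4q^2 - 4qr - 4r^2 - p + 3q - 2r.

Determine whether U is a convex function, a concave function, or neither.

U is quadratic, so its Hessian is the constant matrix H = [[-6, -4, -4], [-4, -8, -4], [-4, -4, -8]].
Leading principal minors: -6, 32, -160.
Signs alternate −, +, − ⇒ H ≺ 0 ⇒ concave.

concave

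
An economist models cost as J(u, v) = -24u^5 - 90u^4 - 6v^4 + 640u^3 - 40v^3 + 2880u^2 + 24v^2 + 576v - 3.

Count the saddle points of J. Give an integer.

6

J separates as a function of u plus a function of v, so ∇J=0 decouples.
∂J/∂u = -120u(u - 4)(u + 3)(u + 4) = 0 at u ∈ {-4, -3, 0, 4}; ∂J/∂v = -24(v - 2)(v + 3)(v + 4) = 0 at v ∈ {-4, -3, 2}.
The Hessian is diagonal: diag(J_uu, J_vv). Second derivatives: J_uu(-4)=3840, J_uu(-3)=-2520, J_uu(0)=5760, J_uu(4)=-26880; J_vv(-4)=-144, J_vv(-3)=120, J_vv(2)=-720.
Saddle points occur where the two diagonal entries have opposite signs: (-4, -4), (-4, 2), (-3, -3), (0, -4), (0, 2), (4, -3). Count: 6.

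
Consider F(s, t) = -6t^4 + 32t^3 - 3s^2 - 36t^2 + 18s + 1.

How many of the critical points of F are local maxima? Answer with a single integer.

2

F separates as a function of s plus a function of t, so ∇F=0 decouples.
∂F/∂s = -6(s - 3) = 0 at s ∈ {3}; ∂F/∂t = -24t(t - 3)(t - 1) = 0 at t ∈ {0, 1, 3}.
The Hessian is diagonal: diag(F_ss, F_tt). Second derivatives: F_ss(3)=-6; F_tt(0)=-72, F_tt(1)=48, F_tt(3)=-144.
Local maxima occur where both diagonal entries negative: (3, 0), (3, 3). Count: 2.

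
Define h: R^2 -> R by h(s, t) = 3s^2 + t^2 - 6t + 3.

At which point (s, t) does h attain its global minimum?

(0, 3)

h(s,t) separates as P(s) + Q(t) + 3, so its minimum is min P + min Q + 3.
P'(s) = 6s vanishes at s ∈ {0}; Q'(t) = 2(t - 3) vanishes at t ∈ {3}.
Local minima of P (where P''>0): P(0)=0. Local minima of Q: Q(3)=-9.
So the global minimum of h is P(0) + Q(3) + 3 = 0 − 9 + 3 = -6, attained at (0, 3).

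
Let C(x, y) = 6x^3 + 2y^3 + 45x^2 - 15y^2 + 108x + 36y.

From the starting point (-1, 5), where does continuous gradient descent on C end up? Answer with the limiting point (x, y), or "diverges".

(-2, 3)

C is separable, so gradient descent decouples: x follows -∂C/∂x, y follows -∂C/∂y.
∂C/∂x = 18(x + 2)(x + 3); at x=-1 this is 36, so x decreases.
∂C/∂y = 6(y - 3)(y - 2); at y=5 this is 36, so y decreases.
x converges to its nearest critical value -2 (a local min of the x-part); y converges to 3. The iterate converges to (-2, 3).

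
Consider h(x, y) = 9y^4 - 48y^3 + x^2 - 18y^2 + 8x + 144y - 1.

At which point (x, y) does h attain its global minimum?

h(x,y) separates as P(x) + Q(y) − 1, so its minimum is min P + min Q − 1.
P'(x) = 2x + 8 vanishes at x ∈ {-4}; Q'(y) = 36(y - 4)(y - 1)(y + 1) vanishes at y ∈ {-1, 1, 4}.
Local minima of P (where P''>0): P(-4)=-16. Local minima of Q: Q(-1)=-105, Q(4)=-480.
So the global minimum of h is P(-4) + Q(4) − 1 = -16 − 480 − 1 = -497, attained at (-4, 4).

(-4, 4)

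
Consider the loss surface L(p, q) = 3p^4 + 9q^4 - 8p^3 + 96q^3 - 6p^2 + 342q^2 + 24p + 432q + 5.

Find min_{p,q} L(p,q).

-191

L(p,q) separates as A(p) + B(q) + 5, so its minimum is min A + min B + 5.
A'(p) = 12(p - 2)(p - 1)(p + 1) vanishes at p ∈ {-1, 1, 2}; B'(q) = 36(q + 1)(q + 3)(q + 4) vanishes at q ∈ {-4, -3, -1}.
Local minima of A (where A''>0): A(-1)=-19, A(2)=8. Local minima of B: B(-4)=-96, B(-1)=-177.
So the global minimum of L is A(-1) + B(-1) + 5 = -19 − 177 + 5 = -191, attained at (-1, -1).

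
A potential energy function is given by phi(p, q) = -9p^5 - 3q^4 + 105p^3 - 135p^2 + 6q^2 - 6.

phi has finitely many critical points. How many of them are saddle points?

6

phi separates as a function of p plus a function of q, so ∇phi=0 decouples.
∂phi/∂p = -45p(p - 2)(p - 1)(p + 3) = 0 at p ∈ {-3, 0, 1, 2}; ∂phi/∂q = -12q(q - 1)(q + 1) = 0 at q ∈ {-1, 0, 1}.
The Hessian is diagonal: diag(phi_pp, phi_qq). Second derivatives: phi_pp(-3)=2700, phi_pp(0)=-270, phi_pp(1)=180, phi_pp(2)=-450; phi_qq(-1)=-24, phi_qq(0)=12, phi_qq(1)=-24.
Saddle points occur where the two diagonal entries have opposite signs: (-3, -1), (-3, 1), (0, 0), (1, -1), (1, 1), (2, 0). Count: 6.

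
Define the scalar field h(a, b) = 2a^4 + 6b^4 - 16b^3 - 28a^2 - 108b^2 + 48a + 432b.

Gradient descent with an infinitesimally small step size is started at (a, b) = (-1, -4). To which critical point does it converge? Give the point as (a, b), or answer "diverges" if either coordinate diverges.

(-3, -3)

h is separable, so gradient descent decouples: a follows -∂h/∂a, b follows -∂h/∂b.
∂h/∂a = 8(a - 2)(a - 1)(a + 3); at a=-1 this is 96, so a decreases.
∂h/∂b = 24(b - 3)(b - 2)(b + 3); at b=-4 this is -1008, so b increases.
a converges to its nearest critical value -3 (a local min of the a-part); b converges to -3. The iterate converges to (-3, -3).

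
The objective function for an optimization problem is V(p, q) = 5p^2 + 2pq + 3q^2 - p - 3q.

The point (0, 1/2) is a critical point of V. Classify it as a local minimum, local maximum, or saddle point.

The Hessian of V is constant: H = [[10, 2], [2, 6]].
det(H) = 10·6 − 2² = 56.
det(H) > 0 and tr(H) = 16 > 0, so H is positive definite and the point is a local minimum.

local minimum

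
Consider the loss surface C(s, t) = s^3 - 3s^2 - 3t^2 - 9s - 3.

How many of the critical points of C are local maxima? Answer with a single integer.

1

C separates as a function of s plus a function of t, so ∇C=0 decouples.
∂C/∂s = 3(s - 3)(s + 1) = 0 at s ∈ {-1, 3}; ∂C/∂t = -6t = 0 at t ∈ {0}.
The Hessian is diagonal: diag(C_ss, C_tt). Second derivatives: C_ss(-1)=-12, C_ss(3)=12; C_tt(0)=-6.
Local maxima occur where both diagonal entries negative: (-1, 0). Count: 1.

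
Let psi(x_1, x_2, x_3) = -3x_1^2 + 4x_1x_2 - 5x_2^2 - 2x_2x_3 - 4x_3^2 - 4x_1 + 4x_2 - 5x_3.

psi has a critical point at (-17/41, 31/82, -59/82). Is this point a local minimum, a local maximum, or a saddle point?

The Hessian is constant: H = [[-6, 4, 0], [4, -10, -2], [0, -2, -8]].
Leading principal minors: Δ₁ = -6, Δ₂ = 44, Δ₃ = -328.
The minors alternate sign starting negative (−, +, −), so H is negative definite: a local maximum.

local maximum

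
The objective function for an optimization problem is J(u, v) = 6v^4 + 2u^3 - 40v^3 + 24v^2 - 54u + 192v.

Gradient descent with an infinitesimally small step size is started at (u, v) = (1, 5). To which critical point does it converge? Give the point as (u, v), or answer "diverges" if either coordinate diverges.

(3, 4)

J is separable, so gradient descent decouples: u follows -∂J/∂u, v follows -∂J/∂v.
∂J/∂u = 6(u - 3)(u + 3); at u=1 this is -48, so u increases.
∂J/∂v = 24(v - 4)(v - 2)(v + 1); at v=5 this is 432, so v decreases.
u converges to its nearest critical value 3 (a local min of the u-part); v converges to 4. The iterate converges to (3, 4).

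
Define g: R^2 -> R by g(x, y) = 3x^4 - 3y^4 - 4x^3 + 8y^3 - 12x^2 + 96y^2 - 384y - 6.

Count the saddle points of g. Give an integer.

g separates as a function of x plus a function of y, so ∇g=0 decouples.
∂g/∂x = 12x(x - 2)(x + 1) = 0 at x ∈ {-1, 0, 2}; ∂g/∂y = -12(y - 4)(y - 2)(y + 4) = 0 at y ∈ {-4, 2, 4}.
The Hessian is diagonal: diag(g_xx, g_yy). Second derivatives: g_xx(-1)=36, g_xx(0)=-24, g_xx(2)=72; g_yy(-4)=-576, g_yy(2)=144, g_yy(4)=-192.
Saddle points occur where the two diagonal entries have opposite signs: (-1, -4), (-1, 4), (0, 2), (2, -4), (2, 4). Count: 5.

5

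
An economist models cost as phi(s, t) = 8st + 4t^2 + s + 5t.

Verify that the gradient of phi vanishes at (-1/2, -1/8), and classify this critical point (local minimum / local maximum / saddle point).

∇phi = (8t + 1, 8s + 8t + 5); substituting (-1/2, -1/8) gives ∇phi = (0, 0), so (-1/2, -1/8) is indeed a critical point.
The Hessian of phi is constant: H = [[0, 8], [8, 8]].
det(H) = 0·8 − 8² = -64.
Since det(H) < 0, H is indefinite and the critical point is a saddle point.

saddle point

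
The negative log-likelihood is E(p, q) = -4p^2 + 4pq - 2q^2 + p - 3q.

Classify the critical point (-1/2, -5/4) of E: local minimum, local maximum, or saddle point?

local maximum

The Hessian of E is constant: H = [[-8, 4], [4, -4]].
det(H) = (-8)·(-4) − 4² = 16.
det(H) > 0 and tr(H) = -12 < 0, so H is negative definite and the point is a local maximum.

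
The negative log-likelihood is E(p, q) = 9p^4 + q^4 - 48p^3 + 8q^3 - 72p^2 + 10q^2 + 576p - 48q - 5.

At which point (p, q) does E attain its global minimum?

E(p,q) separates as A(p) + B(q) − 5, so its minimum is min A + min B − 5.
A'(p) = 36(p - 4)(p - 2)(p + 2) vanishes at p ∈ {-2, 2, 4}; B'(q) = 4(q - 1)(q + 3)(q + 4) vanishes at q ∈ {-4, -3, 1}.
Local minima of A (where A''>0): A(-2)=-912, A(4)=384. Local minima of B: B(-4)=96, B(1)=-29.
So the global minimum of E is A(-2) + B(1) − 5 = -912 − 29 − 5 = -946, attained at (-2, 1).

(-2, 1)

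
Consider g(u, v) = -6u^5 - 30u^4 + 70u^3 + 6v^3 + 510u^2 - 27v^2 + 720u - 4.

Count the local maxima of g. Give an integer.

2

g separates as a function of u plus a function of v, so ∇g=0 decouples.
∂g/∂u = -30(u - 3)(u + 1)(u + 2)(u + 4) = 0 at u ∈ {-4, -2, -1, 3}; ∂g/∂v = 18v(v - 3) = 0 at v ∈ {0, 3}.
The Hessian is diagonal: diag(g_uu, g_vv). Second derivatives: g_uu(-4)=1260, g_uu(-2)=-300, g_uu(-1)=360, g_uu(3)=-4200; g_vv(0)=-54, g_vv(3)=54.
Local maxima occur where both diagonal entries negative: (-2, 0), (3, 0). Count: 2.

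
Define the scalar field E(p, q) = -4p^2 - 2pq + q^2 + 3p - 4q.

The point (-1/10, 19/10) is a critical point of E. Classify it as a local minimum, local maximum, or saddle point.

The Hessian of E is constant: H = [[-8, -2], [-2, 2]].
det(H) = (-8)·2 − (-2)² = -20.
Since det(H) < 0, H is indefinite and the critical point is a saddle point.

saddle point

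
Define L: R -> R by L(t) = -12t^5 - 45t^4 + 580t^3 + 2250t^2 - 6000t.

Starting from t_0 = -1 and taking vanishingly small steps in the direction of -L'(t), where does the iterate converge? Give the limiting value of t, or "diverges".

1

L'(t) = -60(t - 5)(t - 1)(t + 4)(t + 5), so L'(-1) = -8640.
Gradient descent moves in the -L' direction, i.e. t is increasing.
The nearest critical point in that direction is t = 1, where L'' = 7200 > 0 (a local minimum). The iterate converges there.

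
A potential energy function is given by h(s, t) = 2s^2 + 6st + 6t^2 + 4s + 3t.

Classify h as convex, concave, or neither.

h is quadratic, so its Hessian is the constant matrix H = [[4, 6], [6, 12]].
det(H) = 12, tr(H) = 16.
det(H) > 0 and tr(H) > 0, so H is positive definite everywhere: convex.

convex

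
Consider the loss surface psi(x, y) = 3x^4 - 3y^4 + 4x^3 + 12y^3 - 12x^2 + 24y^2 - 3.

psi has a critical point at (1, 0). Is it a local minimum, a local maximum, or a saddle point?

The mixed partial ∂²psi/∂x∂y is 0, so the Hessian at any point is diag(psi_xx, psi_yy) = diag(12(3x^2 + 2x - 2), 12(-3y^2 + 6y + 4)).
At (1, 0): H = diag(36, 48).
Both eigenvalues are positive, so H is positive definite: a local minimum.

local minimum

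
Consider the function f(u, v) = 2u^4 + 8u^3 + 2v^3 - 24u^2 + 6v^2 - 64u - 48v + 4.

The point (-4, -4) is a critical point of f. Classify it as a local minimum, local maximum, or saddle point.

saddle point

The mixed partial ∂²f/∂u∂v is 0, so the Hessian at any point is diag(f_uu, f_vv) = diag(24(u^2 + 2u - 2), 12(v + 1)).
At (-4, -4): H = diag(144, -36).
The eigenvalues have opposite signs, so H is indefinite: a saddle point.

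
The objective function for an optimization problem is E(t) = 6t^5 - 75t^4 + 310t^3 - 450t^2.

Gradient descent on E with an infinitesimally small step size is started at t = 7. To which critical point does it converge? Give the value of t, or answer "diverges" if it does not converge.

5

E'(t) = 30t(t - 5)(t - 3)(t - 2), so E'(7) = 8400.
Gradient descent moves in the -E' direction, i.e. t is decreasing.
The nearest critical point in that direction is t = 5, where E'' = 900 > 0 (a local minimum). The iterate converges there.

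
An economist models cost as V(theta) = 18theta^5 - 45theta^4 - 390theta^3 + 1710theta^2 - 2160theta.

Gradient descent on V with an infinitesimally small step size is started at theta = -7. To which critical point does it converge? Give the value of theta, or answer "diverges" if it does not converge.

V'(theta) = 90(theta - 3)(theta - 2)(theta - 1)(theta + 4), so V'(-7) = 194400.
Gradient descent moves in the -V' direction, i.e. theta is decreasing.
There is no critical point below theta=-7, and V' keeps the same sign, so the iterate runs off to −∞.

diverges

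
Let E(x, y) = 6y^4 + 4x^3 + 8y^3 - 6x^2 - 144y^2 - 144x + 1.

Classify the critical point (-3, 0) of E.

The mixed partial ∂²E/∂x∂y is 0, so the Hessian at any point is diag(E_xx, E_yy) = diag(12(2x - 1), 24(3y^2 + 2y - 12)).
At (-3, 0): H = diag(-84, -288).
Both eigenvalues are negative, so H is negative definite: a local maximum.

local maximum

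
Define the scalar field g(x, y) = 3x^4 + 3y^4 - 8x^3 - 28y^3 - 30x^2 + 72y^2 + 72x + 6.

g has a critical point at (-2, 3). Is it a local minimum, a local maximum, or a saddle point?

The mixed partial ∂²g/∂x∂y is 0, so the Hessian at any point is diag(g_xx, g_yy) = diag(12(3x^2 - 4x - 5), 12(3y^2 - 14y + 12)).
At (-2, 3): H = diag(180, -36).
The eigenvalues have opposite signs, so H is indefinite: a saddle point.

saddle point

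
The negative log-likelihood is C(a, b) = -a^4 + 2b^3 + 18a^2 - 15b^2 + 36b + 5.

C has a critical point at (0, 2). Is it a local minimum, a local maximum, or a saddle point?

The mixed partial ∂²C/∂a∂b is 0, so the Hessian at any point is diag(C_aa, C_bb) = diag(12(-a^2 + 3), 6(2b - 5)).
At (0, 2): H = diag(36, -6).
The eigenvalues have opposite signs, so H is indefinite: a saddle point.

saddle point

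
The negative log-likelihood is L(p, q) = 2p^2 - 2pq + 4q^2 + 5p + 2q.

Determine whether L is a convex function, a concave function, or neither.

L is quadratic, so its Hessian is the constant matrix H = [[4, -2], [-2, 8]].
det(H) = 28, tr(H) = 12.
det(H) > 0 and tr(H) > 0, so H is positive definite everywhere: convex.

convex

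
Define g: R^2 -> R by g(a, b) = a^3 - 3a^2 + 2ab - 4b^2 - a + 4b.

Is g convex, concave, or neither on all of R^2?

neither

The term a^3 is cubic, so the Hessian is not constant.
∂²g/∂a² = 6a - 6, which takes both signs as a varies (negative for sufficiently negative a). A diagonal entry of the Hessian changing sign means the Hessian is neither positive- nor negative-semidefinite on all of R^2.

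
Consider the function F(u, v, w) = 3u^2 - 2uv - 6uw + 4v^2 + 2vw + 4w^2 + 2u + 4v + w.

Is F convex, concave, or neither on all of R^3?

F is quadratic, so its Hessian is the constant matrix H = [[6, -2, -6], [-2, 8, 2], [-6, 2, 8]].
Leading principal minors: 6, 44, 88.
All positive ⇒ H ≻ 0 ⇒ convex.

convex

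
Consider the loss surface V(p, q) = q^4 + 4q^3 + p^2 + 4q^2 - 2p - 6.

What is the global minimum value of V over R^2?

V(p,q) separates as A(p) + B(q) − 6, so its minimum is min A + min B − 6.
A'(p) = 2p - 2 vanishes at p ∈ {1}; B'(q) = 4q(q + 1)(q + 2) vanishes at q ∈ {-2, -1, 0}.
Local minima of A (where A''>0): A(1)=-1. Local minima of B: B(-2)=0, B(0)=0.
So the global minimum of V is A(1) + B(-2) − 6 = -1 + 0 − 6 = -7, attained at (1, -2).

-7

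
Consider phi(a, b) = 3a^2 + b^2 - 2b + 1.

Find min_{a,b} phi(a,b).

phi(a,b) separates as P(a) + Q(b) + 1, so its minimum is min P + min Q + 1.
P'(a) = 6a vanishes at a ∈ {0}; Q'(b) = 2b - 2 vanishes at b ∈ {1}.
Local minima of P (where P''>0): P(0)=0. Local minima of Q: Q(1)=-1.
So the global minimum of phi is P(0) + Q(1) + 1 = 0 − 1 + 1 = 0, attained at (0, 1).

0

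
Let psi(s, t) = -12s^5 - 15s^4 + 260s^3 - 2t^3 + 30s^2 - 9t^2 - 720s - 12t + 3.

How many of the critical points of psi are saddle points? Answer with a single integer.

psi separates as a function of s plus a function of t, so ∇psi=0 decouples.
∂psi/∂s = -60(s - 3)(s - 1)(s + 1)(s + 4) = 0 at s ∈ {-4, -1, 1, 3}; ∂psi/∂t = -6(t + 1)(t + 2) = 0 at t ∈ {-2, -1}.
The Hessian is diagonal: diag(psi_ss, psi_tt). Second derivatives: psi_ss(-4)=6300, psi_ss(-1)=-1440, psi_ss(1)=1200, psi_ss(3)=-3360; psi_tt(-2)=6, psi_tt(-1)=-6.
Saddle points occur where the two diagonal entries have opposite signs: (-4, -1), (-1, -2), (1, -1), (3, -2). Count: 4.

4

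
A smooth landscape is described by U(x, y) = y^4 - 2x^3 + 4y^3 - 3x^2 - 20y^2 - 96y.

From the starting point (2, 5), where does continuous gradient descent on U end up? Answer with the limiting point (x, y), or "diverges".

U is separable, so gradient descent decouples: x follows -∂U/∂x, y follows -∂U/∂y.
∂U/∂x = -6x(x + 1); at x=2 this is -36, so x increases.
∂U/∂y = 4(y - 3)(y + 2)(y + 4); at y=5 this is 504, so y decreases.
The x-coordinate has no critical point in that direction and runs off to infinity.

diverges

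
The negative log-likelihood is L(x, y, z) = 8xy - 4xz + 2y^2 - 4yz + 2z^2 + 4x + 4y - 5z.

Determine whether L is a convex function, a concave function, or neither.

L is quadratic, so its Hessian is the constant matrix H = [[0, 8, -4], [8, 4, -4], [-4, -4, 4]].
Leading principal minors: 0, -64, -64.
Neither pattern holds ⇒ H is indefinite ⇒ neither convex nor concave.

neither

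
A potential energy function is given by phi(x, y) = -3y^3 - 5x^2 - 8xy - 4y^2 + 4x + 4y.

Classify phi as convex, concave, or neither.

neither

The term -3y^3 is cubic, so the Hessian is not constant.
∂²phi/∂y² = -18y - 8, which takes both signs as y varies (negative for sufficiently large y). A diagonal entry of the Hessian changing sign means the Hessian is neither positive- nor negative-semidefinite on all of R^2.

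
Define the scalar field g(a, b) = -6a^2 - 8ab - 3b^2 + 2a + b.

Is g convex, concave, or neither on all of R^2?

g is quadratic, so its Hessian is the constant matrix H = [[-12, -8], [-8, -6]].
det(H) = 8, tr(H) = -18.
det(H) > 0 and tr(H) < 0, so H is negative definite everywhere: concave.

concave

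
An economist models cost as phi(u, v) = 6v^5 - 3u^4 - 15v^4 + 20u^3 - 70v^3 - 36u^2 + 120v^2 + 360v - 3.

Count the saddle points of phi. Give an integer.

phi separates as a function of u plus a function of v, so ∇phi=0 decouples.
∂phi/∂u = -12u(u - 3)(u - 2) = 0 at u ∈ {0, 2, 3}; ∂phi/∂v = 30(v - 3)(v - 2)(v + 1)(v + 2) = 0 at v ∈ {-2, -1, 2, 3}.
The Hessian is diagonal: diag(phi_uu, phi_vv). Second derivatives: phi_uu(0)=-72, phi_uu(2)=24, phi_uu(3)=-36; phi_vv(-2)=-600, phi_vv(-1)=360, phi_vv(2)=-360, phi_vv(3)=600.
Saddle points occur where the two diagonal entries have opposite signs: (0, -1), (0, 3), (2, -2), (2, 2), (3, -1), (3, 3). Count: 6.

6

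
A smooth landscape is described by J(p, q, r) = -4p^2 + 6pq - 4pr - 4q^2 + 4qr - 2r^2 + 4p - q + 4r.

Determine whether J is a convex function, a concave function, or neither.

concave

J is quadratic, so its Hessian is the constant matrix H = [[-8, 6, -4], [6, -8, 4], [-4, 4, -4]].
Leading principal minors: -8, 28, -48.
Signs alternate −, +, − ⇒ H ≺ 0 ⇒ concave.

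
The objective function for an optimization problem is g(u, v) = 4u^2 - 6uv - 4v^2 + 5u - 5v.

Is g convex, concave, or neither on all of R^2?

neither

g is quadratic, so its Hessian is the constant matrix H = [[8, -6], [-6, -8]].
det(H) = -100, tr(H) = 0.
det(H) < 0, so H is indefinite: neither convex nor concave.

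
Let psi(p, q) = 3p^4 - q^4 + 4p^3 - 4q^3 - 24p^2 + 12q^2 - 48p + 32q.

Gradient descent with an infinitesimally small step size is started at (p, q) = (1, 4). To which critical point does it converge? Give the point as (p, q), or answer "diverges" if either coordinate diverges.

diverges

psi is separable, so gradient descent decouples: p follows -∂psi/∂p, q follows -∂psi/∂q.
∂psi/∂p = 12(p - 2)(p + 1)(p + 2); at p=1 this is -72, so p increases.
∂psi/∂q = -4(q - 2)(q + 1)(q + 4); at q=4 this is -320, so q increases.
The q-coordinate has no critical point in that direction and runs off to infinity.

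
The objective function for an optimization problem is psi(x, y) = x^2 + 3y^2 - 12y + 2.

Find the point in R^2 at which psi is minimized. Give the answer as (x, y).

(0, 2)

psi(x,y) separates as P(x) + Q(y) + 2, so its minimum is min P + min Q + 2.
P'(x) = 2x vanishes at x ∈ {0}; Q'(y) = 6y - 12 vanishes at y ∈ {2}.
Local minima of P (where P''>0): P(0)=0. Local minima of Q: Q(2)=-12.
So the global minimum of psi is P(0) + Q(2) + 2 = 0 − 12 + 2 = -10, attained at (0, 2).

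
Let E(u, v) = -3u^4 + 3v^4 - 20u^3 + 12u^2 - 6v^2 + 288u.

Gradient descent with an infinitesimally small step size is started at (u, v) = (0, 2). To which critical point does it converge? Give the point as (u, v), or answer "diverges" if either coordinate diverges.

(-3, 1)

E is separable, so gradient descent decouples: u follows -∂E/∂u, v follows -∂E/∂v.
∂E/∂u = -12(u - 2)(u + 3)(u + 4); at u=0 this is 288, so u decreases.
∂E/∂v = 12v(v - 1)(v + 1); at v=2 this is 72, so v decreases.
u converges to its nearest critical value -3 (a local min of the u-part); v converges to 1. The iterate converges to (-3, 1).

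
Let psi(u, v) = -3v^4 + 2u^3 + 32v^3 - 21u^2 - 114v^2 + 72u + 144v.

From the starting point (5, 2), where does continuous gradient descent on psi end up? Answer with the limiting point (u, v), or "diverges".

psi is separable, so gradient descent decouples: u follows -∂psi/∂u, v follows -∂psi/∂v.
∂psi/∂u = 6(u - 4)(u - 3); at u=5 this is 12, so u decreases.
∂psi/∂v = -12(v - 4)(v - 3)(v - 1); at v=2 this is -24, so v increases.
u converges to its nearest critical value 4 (a local min of the u-part); v converges to 3. The iterate converges to (4, 3).

(4, 3)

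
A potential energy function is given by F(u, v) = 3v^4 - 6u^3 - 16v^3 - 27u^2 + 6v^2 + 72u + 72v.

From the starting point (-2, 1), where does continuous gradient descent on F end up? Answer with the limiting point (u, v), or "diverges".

F is separable, so gradient descent decouples: u follows -∂F/∂u, v follows -∂F/∂v.
∂F/∂u = -18(u - 1)(u + 4); at u=-2 this is 108, so u decreases.
∂F/∂v = 12(v - 3)(v - 2)(v + 1); at v=1 this is 48, so v decreases.
u converges to its nearest critical value -4 (a local min of the u-part); v converges to -1. The iterate converges to (-4, -1).

(-4, -1)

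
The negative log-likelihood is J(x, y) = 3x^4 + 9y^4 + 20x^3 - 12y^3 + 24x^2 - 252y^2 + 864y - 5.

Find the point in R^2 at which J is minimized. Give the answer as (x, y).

J(x,y) separates as P(x) + Q(y) − 5, so its minimum is min P + min Q − 5.
P'(x) = 12x(x + 1)(x + 4) vanishes at x ∈ {-4, -1, 0}; Q'(y) = 36(y - 3)(y - 2)(y + 4) vanishes at y ∈ {-4, 2, 3}.
Local minima of P (where P''>0): P(-4)=-128, P(0)=0. Local minima of Q: Q(-4)=-4416, Q(3)=729.
So the global minimum of J is P(-4) + Q(-4) − 5 = -128 − 4416 − 5 = -4549, attained at (-4, -4).

(-4, -4)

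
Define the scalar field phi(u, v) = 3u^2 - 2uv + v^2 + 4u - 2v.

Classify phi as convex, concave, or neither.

convex

phi is quadratic, so its Hessian is the constant matrix H = [[6, -2], [-2, 2]].
det(H) = 8, tr(H) = 8.
det(H) > 0 and tr(H) > 0, so H is positive definite everywhere: convex.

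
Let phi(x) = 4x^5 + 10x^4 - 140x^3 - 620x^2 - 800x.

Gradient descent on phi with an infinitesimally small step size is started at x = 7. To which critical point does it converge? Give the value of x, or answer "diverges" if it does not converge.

5

phi'(x) = 20(x - 5)(x + 1)(x + 2)(x + 4), so phi'(7) = 31680.
Gradient descent moves in the -phi' direction, i.e. x is decreasing.
The nearest critical point in that direction is x = 5, where phi'' = 7560 > 0 (a local minimum). The iterate converges there.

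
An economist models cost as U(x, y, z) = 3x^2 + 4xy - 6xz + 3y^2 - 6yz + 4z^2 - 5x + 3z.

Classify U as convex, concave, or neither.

U is quadratic, so its Hessian is the constant matrix H = [[6, 4, -6], [4, 6, -6], [-6, -6, 8]].
Leading principal minors: 6, 20, 16.
All positive ⇒ H ≻ 0 ⇒ convex.

convex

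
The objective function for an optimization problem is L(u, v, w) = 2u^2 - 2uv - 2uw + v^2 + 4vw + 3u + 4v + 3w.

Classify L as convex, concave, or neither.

L is quadratic, so its Hessian is the constant matrix H = [[4, -2, -2], [-2, 2, 4], [-2, 4, 0]].
Leading principal minors: 4, 4, -40.
Neither pattern holds ⇒ H is indefinite ⇒ neither convex nor concave.

neither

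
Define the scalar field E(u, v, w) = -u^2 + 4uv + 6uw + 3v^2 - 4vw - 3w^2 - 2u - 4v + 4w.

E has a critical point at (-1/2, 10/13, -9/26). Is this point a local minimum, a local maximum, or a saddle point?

saddle point

The Hessian is constant: H = [[-2, 4, 6], [4, 6, -4], [6, -4, -6]].
Leading principal minors: Δ₁ = -2, Δ₂ = -28, Δ₃ = -208.
The minors fit neither the all-positive nor the alternating-sign pattern, so H is indefinite: a saddle point.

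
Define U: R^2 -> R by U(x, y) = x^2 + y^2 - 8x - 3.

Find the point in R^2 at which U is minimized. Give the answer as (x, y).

(4, 0)

U(x,y) separates as P(x) + Q(y) − 3, so its minimum is min P + min Q − 3.
P'(x) = 2x - 8 vanishes at x ∈ {4}; Q'(y) = 2y vanishes at y ∈ {0}.
Local minima of P (where P''>0): P(4)=-16. Local minima of Q: Q(0)=0.
So the global minimum of U is P(4) + Q(0) − 3 = -16 + 0 − 3 = -19, attained at (4, 0).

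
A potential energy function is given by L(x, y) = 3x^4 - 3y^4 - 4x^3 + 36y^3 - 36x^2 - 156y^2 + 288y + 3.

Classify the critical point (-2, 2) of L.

The mixed partial ∂²L/∂x∂y is 0, so the Hessian at any point is diag(L_xx, L_yy) = diag(12(3x^2 - 2x - 6), 12(-3y^2 + 18y - 26)).
At (-2, 2): H = diag(120, -24).
The eigenvalues have opposite signs, so H is indefinite: a saddle point.

saddle point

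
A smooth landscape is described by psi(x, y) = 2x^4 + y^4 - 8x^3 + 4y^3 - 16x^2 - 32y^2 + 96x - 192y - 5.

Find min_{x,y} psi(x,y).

psi(x,y) separates as P(x) + Q(y) − 5, so its minimum is min P + min Q − 5.
P'(x) = 8(x - 3)(x - 2)(x + 2) vanishes at x ∈ {-2, 2, 3}; Q'(y) = 4(y - 4)(y + 3)(y + 4) vanishes at y ∈ {-4, -3, 4}.
Local minima of P (where P''>0): P(-2)=-160, P(3)=90. Local minima of Q: Q(-4)=256, Q(4)=-768.
So the global minimum of psi is P(-2) + Q(4) − 5 = -160 − 768 − 5 = -933, attained at (-2, 4).

-933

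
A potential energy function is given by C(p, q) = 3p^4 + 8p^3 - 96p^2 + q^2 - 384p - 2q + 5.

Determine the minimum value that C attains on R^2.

-1788

C(p,q) separates as A(p) + B(q) + 5, so its minimum is min A + min B + 5.
A'(p) = 12(p - 4)(p + 2)(p + 4) vanishes at p ∈ {-4, -2, 4}; B'(q) = 2q - 2 vanishes at q ∈ {1}.
Local minima of A (where A''>0): A(-4)=256, A(4)=-1792. Local minima of B: B(1)=-1.
So the global minimum of C is A(4) + B(1) + 5 = -1792 − 1 + 5 = -1788, attained at (4, 1).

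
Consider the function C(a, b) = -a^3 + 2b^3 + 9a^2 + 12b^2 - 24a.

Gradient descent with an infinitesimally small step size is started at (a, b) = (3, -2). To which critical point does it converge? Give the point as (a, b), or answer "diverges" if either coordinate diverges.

C is separable, so gradient descent decouples: a follows -∂C/∂a, b follows -∂C/∂b.
∂C/∂a = -3(a - 4)(a - 2); at a=3 this is 3, so a decreases.
∂C/∂b = 6b(b + 4); at b=-2 this is -24, so b increases.
a converges to its nearest critical value 2 (a local min of the a-part); b converges to 0. The iterate converges to (2, 0).

(2, 0)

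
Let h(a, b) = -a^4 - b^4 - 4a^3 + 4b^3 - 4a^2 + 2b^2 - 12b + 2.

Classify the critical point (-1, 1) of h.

local minimum

The mixed partial ∂²h/∂a∂b is 0, so the Hessian at any point is diag(h_aa, h_bb) = diag(-4(3a^2 + 6a + 2), 4(-3b^2 + 6b + 1)).
At (-1, 1): H = diag(4, 16).
Both eigenvalues are positive, so H is positive definite: a local minimum.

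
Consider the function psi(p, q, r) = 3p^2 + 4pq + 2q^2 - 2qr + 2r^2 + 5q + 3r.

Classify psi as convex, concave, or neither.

convex

psi is quadratic, so its Hessian is the constant matrix H = [[6, 4, 0], [4, 4, -2], [0, -2, 4]].
Leading principal minors: 6, 8, 8.
All positive ⇒ H ≻ 0 ⇒ convex.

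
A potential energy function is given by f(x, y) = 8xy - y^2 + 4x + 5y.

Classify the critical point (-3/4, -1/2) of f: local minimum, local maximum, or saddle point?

The Hessian of f is constant: H = [[0, 8], [8, -2]].
det(H) = 0·(-2) − 8² = -64.
Since det(H) < 0, H is indefinite and the critical point is a saddle point.

saddle point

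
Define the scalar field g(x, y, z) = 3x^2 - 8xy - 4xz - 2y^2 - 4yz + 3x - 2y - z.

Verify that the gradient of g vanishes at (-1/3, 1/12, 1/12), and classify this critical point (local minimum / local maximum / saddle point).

∇g = (6x - 8y - 4z + 3, -8x - 4y - 4z - 2, -4x - 4y - 1); substituting (-1/3, 1/12, 1/12) gives ∇g = (0, 0, 0), so (-1/3, 1/12, 1/12) is indeed a critical point.
The Hessian is constant: H = [[6, -8, -4], [-8, -4, -4], [-4, -4, 0]].
Leading principal minors: Δ₁ = 6, Δ₂ = -88, Δ₃ = -288.
The minors fit neither the all-positive nor the alternating-sign pattern, so H is indefinite: a saddle point.

saddle point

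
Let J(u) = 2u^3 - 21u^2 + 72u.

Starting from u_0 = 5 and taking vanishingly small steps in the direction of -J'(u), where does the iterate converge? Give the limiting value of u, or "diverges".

4

J'(u) = 6(u - 4)(u - 3), so J'(5) = 12.
Gradient descent moves in the -J' direction, i.e. u is decreasing.
The nearest critical point in that direction is u = 4, where J'' = 6 > 0 (a local minimum). The iterate converges there.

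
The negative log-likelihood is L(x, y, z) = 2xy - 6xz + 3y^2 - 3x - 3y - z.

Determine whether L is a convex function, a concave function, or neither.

L is quadratic, so its Hessian is the constant matrix H = [[0, 2, -6], [2, 6, 0], [-6, 0, 0]].
Leading principal minors: 0, -4, -216.
Neither pattern holds ⇒ H is indefinite ⇒ neither convex nor concave.

neither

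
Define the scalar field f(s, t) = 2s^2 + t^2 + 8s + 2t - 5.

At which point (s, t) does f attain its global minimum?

f(s,t) separates as P(s) + Q(t) − 5, so its minimum is min P + min Q − 5.
P'(s) = 4s + 8 vanishes at s ∈ {-2}; Q'(t) = 2(t + 1) vanishes at t ∈ {-1}.
Local minima of P (where P''>0): P(-2)=-8. Local minima of Q: Q(-1)=-1.
So the global minimum of f is P(-2) + Q(-1) − 5 = -8 − 1 − 5 = -14, attained at (-2, -1).

(-2, -1)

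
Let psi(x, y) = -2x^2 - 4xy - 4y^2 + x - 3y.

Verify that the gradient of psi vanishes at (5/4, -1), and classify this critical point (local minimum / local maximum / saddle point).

local maximum

∇psi = (-4x - 4y + 1, -4x - 8y - 3); substituting (5/4, -1) gives ∇psi = (0, 0), so (5/4, -1) is indeed a critical point.
The Hessian of psi is constant: H = [[-4, -4], [-4, -8]].
det(H) = (-4)·(-8) − (-4)² = 16.
det(H) > 0 and tr(H) = -12 < 0, so H is negative definite and the point is a local maximum.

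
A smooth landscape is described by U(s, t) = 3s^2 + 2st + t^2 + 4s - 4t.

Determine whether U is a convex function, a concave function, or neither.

convex

U is quadratic, so its Hessian is the constant matrix H = [[6, 2], [2, 2]].
det(H) = 8, tr(H) = 8.
det(H) > 0 and tr(H) > 0, so H is positive definite everywhere: convex.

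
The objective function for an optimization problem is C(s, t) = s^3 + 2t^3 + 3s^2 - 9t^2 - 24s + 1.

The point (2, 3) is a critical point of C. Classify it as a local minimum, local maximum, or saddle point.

local minimum

The mixed partial ∂²C/∂s∂t is 0, so the Hessian at any point is diag(C_ss, C_tt) = diag(6(s + 1), 6(2t - 3)).
At (2, 3): H = diag(18, 18).
Both eigenvalues are positive, so H is positive definite: a local minimum.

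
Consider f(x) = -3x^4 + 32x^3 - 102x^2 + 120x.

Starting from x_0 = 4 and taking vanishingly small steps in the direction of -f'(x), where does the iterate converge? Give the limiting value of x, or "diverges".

f'(x) = -12(x - 5)(x - 2)(x - 1), so f'(4) = 72.
Gradient descent moves in the -f' direction, i.e. x is decreasing.
The nearest critical point in that direction is x = 2, where f'' = 36 > 0 (a local minimum). The iterate converges there.

2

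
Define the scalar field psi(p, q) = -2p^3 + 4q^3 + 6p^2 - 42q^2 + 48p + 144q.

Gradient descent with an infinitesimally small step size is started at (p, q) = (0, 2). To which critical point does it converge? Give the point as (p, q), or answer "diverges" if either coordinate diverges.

diverges

psi is separable, so gradient descent decouples: p follows -∂psi/∂p, q follows -∂psi/∂q.
∂psi/∂p = -6(p - 4)(p + 2); at p=0 this is 48, so p decreases.
∂psi/∂q = 12(q - 4)(q - 3); at q=2 this is 24, so q decreases.
The q-coordinate has no critical point in that direction and runs off to infinity.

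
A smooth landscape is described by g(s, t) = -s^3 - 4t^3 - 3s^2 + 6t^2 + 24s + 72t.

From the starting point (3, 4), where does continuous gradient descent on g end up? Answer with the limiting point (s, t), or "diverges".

diverges

g is separable, so gradient descent decouples: s follows -∂g/∂s, t follows -∂g/∂t.
∂g/∂s = -3(s - 2)(s + 4); at s=3 this is -21, so s increases.
∂g/∂t = -12(t - 3)(t + 2); at t=4 this is -72, so t increases.
The s-coordinate has no critical point in that direction and runs off to infinity.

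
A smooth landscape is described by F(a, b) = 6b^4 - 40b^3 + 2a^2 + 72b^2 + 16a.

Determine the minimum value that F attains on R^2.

-32

F(a,b) separates as P(a) + Q(b), so its minimum is min P + min Q.
P'(a) = 4a + 16 vanishes at a ∈ {-4}; Q'(b) = 24b(b - 3)(b - 2) vanishes at b ∈ {0, 2, 3}.
Local minima of P (where P''>0): P(-4)=-32. Local minima of Q: Q(0)=0, Q(3)=54.
So the global minimum of F is P(-4) + Q(0) = -32 + 0 = -32, attained at (-4, 0).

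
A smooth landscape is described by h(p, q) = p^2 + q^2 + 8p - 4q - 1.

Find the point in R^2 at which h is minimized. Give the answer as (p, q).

(-4, 2)

h(p,q) separates as A(p) + B(q) − 1, so its minimum is min A + min B − 1.
A'(p) = 2p + 8 vanishes at p ∈ {-4}; B'(q) = 2q - 4 vanishes at q ∈ {2}.
Local minima of A (where A''>0): A(-4)=-16. Local minima of B: B(2)=-4.
So the global minimum of h is A(-4) + B(2) − 1 = -16 − 4 − 1 = -21, attained at (-4, 2).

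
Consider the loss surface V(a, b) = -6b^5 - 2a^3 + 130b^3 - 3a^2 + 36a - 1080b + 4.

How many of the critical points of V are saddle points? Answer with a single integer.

4

V separates as a function of a plus a function of b, so ∇V=0 decouples.
∂V/∂a = -6(a - 2)(a + 3) = 0 at a ∈ {-3, 2}; ∂V/∂b = -30(b - 3)(b - 2)(b + 2)(b + 3) = 0 at b ∈ {-3, -2, 2, 3}.
The Hessian is diagonal: diag(V_aa, V_bb). Second derivatives: V_aa(-3)=30, V_aa(2)=-30; V_bb(-3)=900, V_bb(-2)=-600, V_bb(2)=600, V_bb(3)=-900.
Saddle points occur where the two diagonal entries have opposite signs: (-3, -2), (-3, 3), (2, -3), (2, 2). Count: 4.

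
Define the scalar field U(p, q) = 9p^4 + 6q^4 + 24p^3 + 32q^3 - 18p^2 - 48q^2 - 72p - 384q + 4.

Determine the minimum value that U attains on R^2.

-661

U(p,q) separates as A(p) + B(q) + 4, so its minimum is min A + min B + 4.
A'(p) = 36(p - 1)(p + 1)(p + 2) vanishes at p ∈ {-2, -1, 1}; B'(q) = 24(q - 2)(q + 2)(q + 4) vanishes at q ∈ {-4, -2, 2}.
Local minima of A (where A''>0): A(-2)=24, A(1)=-57. Local minima of B: B(-4)=256, B(2)=-608.
So the global minimum of U is A(1) + B(2) + 4 = -57 − 608 + 4 = -661, attained at (1, 2).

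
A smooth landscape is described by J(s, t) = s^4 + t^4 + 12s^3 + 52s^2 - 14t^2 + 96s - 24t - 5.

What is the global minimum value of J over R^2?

J(s,t) separates as P(s) + Q(t) − 5, so its minimum is min P + min Q − 5.
P'(s) = 4(s + 2)(s + 3)(s + 4) vanishes at s ∈ {-4, -3, -2}; Q'(t) = 4(t - 3)(t + 1)(t + 2) vanishes at t ∈ {-2, -1, 3}.
Local minima of P (where P''>0): P(-4)=-64, P(-2)=-64. Local minima of Q: Q(-2)=8, Q(3)=-117.
So the global minimum of J is P(-4) + Q(3) − 5 = -64 − 117 − 5 = -186, attained at (-4, 3).

-186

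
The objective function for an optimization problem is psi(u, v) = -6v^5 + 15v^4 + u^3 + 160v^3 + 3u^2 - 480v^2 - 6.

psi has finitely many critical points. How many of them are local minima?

2

psi separates as a function of u plus a function of v, so ∇psi=0 decouples.
∂psi/∂u = 3u(u + 2) = 0 at u ∈ {-2, 0}; ∂psi/∂v = -30v(v - 4)(v - 2)(v + 4) = 0 at v ∈ {-4, 0, 2, 4}.
The Hessian is diagonal: diag(psi_uu, psi_vv). Second derivatives: psi_uu(-2)=-6, psi_uu(0)=6; psi_vv(-4)=5760, psi_vv(0)=-960, psi_vv(2)=720, psi_vv(4)=-1920.
Local minima occur where both diagonal entries positive: (0, -4), (0, 2). Count: 2.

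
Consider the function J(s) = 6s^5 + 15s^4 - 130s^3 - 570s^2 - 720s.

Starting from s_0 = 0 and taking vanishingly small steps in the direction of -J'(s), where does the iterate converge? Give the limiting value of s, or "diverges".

J'(s) = 30(s - 4)(s + 1)(s + 2)(s + 3), so J'(0) = -720.
Gradient descent moves in the -J' direction, i.e. s is increasing.
The nearest critical point in that direction is s = 4, where J'' = 6300 > 0 (a local minimum). The iterate converges there.

4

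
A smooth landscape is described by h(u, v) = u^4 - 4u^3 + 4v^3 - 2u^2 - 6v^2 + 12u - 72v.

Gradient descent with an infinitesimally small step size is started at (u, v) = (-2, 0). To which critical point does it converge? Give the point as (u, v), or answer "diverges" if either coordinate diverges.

h is separable, so gradient descent decouples: u follows -∂h/∂u, v follows -∂h/∂v.
∂h/∂u = 4(u - 3)(u - 1)(u + 1); at u=-2 this is -60, so u increases.
∂h/∂v = 12(v - 3)(v + 2); at v=0 this is -72, so v increases.
u converges to its nearest critical value -1 (a local min of the u-part); v converges to 3. The iterate converges to (-1, 3).

(-1, 3)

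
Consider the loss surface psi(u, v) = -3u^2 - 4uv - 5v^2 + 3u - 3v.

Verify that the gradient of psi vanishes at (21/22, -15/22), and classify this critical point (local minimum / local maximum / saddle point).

local maximum

∇psi = (-6u - 4v + 3, -4u - 10v - 3); substituting (21/22, -15/22) gives ∇psi = (0, 0), so (21/22, -15/22) is indeed a critical point.
The Hessian of psi is constant: H = [[-6, -4], [-4, -10]].
det(H) = (-6)·(-10) − (-4)² = 44.
det(H) > 0 and tr(H) = -16 < 0, so H is negative definite and the point is a local maximum.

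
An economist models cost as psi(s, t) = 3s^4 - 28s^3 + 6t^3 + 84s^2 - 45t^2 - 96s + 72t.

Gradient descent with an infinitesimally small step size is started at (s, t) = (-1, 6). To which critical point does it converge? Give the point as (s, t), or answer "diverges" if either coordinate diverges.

(1, 4)

psi is separable, so gradient descent decouples: s follows -∂psi/∂s, t follows -∂psi/∂t.
∂psi/∂s = 12(s - 4)(s - 2)(s - 1); at s=-1 this is -360, so s increases.
∂psi/∂t = 18(t - 4)(t - 1); at t=6 this is 180, so t decreases.
s converges to its nearest critical value 1 (a local min of the s-part); t converges to 4. The iterate converges to (1, 4).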